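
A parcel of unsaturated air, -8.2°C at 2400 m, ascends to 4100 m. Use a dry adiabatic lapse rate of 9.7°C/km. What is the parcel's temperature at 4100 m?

-24.69°C

Dry adiabatic to 4100 m: -9.7 × 1.7 km = -16.49°C, so T = -24.69°C.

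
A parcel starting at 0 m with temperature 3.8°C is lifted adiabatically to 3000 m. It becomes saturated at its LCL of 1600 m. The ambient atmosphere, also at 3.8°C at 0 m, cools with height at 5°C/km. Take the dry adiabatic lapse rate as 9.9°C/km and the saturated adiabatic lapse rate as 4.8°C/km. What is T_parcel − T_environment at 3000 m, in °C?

Parcel:
  0–1600 m, dry: Δz = 1.6 km ⇒ ΔT = -15.84°C; T = -12.04°C
  1600–3000 m, saturated: Δz = 1.4 km ⇒ ΔT = -6.72°C; T = -18.76°C
Environment:
  0–3000 m, environment: Δz = 3 km ⇒ ΔT = -15°C; T = -11.2°C
T_parcel − T_env = -18.76 − (-11.2) = -7.56°C

-7.56°C (parcel cooler than environment)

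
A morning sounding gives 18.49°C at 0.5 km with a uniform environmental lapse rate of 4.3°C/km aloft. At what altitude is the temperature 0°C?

Height above start = (18.49 − 0) / 4.3 = 4.3 km
Altitude = 500 m + 4300 m = 4800 m

4.8 km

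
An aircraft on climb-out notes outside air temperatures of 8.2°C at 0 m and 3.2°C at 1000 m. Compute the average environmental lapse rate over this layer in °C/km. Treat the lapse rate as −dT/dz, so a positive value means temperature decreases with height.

Γ = −ΔT/Δz = (8.2 − 3.2) / (1000 − 0) m
  = 5°C / 1 km = 5°C/km

5°C/km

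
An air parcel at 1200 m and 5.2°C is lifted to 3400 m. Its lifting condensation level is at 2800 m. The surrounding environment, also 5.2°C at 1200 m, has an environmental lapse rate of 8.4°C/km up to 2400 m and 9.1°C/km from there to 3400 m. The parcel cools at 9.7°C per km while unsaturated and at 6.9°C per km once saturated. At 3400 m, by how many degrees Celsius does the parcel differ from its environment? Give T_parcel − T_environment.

Parcel:
  1200 → 2800 m (dry, 9.7°C/km): ΔT = -9.7 × 1.6 = -15.52°C → T = -10.32°C
  2800 → 3400 m (saturated, 6.9°C/km): ΔT = -6.9 × 0.6 = -4.14°C → T = -14.46°C
Environment:
  1200 → 2400 m (environment, lower layer, 8.4°C/km): ΔT = -8.4 × 1.2 = -10.08°C → T = -4.88°C
  2400 → 3400 m (environment, upper layer, 9.1°C/km): ΔT = -9.1 × 1 = -9.1°C → T = -13.98°C
T_parcel − T_env = -14.46 − (-13.98) = -0.48°C

-0.48°C (parcel cooler than environment)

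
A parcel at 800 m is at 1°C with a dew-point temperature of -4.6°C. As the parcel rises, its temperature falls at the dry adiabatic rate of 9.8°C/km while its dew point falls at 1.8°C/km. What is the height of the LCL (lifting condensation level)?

T and T_d converge at 9.8 − 1.8 = 8°C per km
Height above start = (1 − (-4.6)) / 8 = 0.7 km
LCL altitude = 800 m + 700 m = 1500 m

1500 m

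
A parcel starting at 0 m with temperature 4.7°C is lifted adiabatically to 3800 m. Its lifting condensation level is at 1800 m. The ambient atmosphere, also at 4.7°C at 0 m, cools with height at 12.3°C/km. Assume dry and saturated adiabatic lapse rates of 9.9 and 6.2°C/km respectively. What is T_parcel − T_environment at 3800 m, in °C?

Parcel:
  0 → 1800 m (dry, 9.9°C/km): ΔT = -9.9 × 1.8 = -17.82°C → T = -13.12°C
  1800 → 3800 m (saturated, 6.2°C/km): ΔT = -6.2 × 2 = -12.4°C → T = -25.52°C
Environment:
  0 → 3800 m (environment, 12.3°C/km): ΔT = -12.3 × 3.8 = -46.74°C → T = -42.04°C
T_parcel − T_env = -25.52 − (-42.04) = +16.52°C

+16.52°C (parcel warmer than environment)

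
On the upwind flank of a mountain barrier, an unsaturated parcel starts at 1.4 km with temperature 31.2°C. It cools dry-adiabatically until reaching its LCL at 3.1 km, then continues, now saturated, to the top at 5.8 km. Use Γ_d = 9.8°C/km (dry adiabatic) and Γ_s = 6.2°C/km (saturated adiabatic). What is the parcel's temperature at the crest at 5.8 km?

-2.2°C

1400–3100 m, dry: Δz = 1.7 km ⇒ ΔT = -16.66°C; T = 14.54°C
3100–5800 m, saturated: Δz = 2.7 km ⇒ ΔT = -16.74°C; T = -2.2°C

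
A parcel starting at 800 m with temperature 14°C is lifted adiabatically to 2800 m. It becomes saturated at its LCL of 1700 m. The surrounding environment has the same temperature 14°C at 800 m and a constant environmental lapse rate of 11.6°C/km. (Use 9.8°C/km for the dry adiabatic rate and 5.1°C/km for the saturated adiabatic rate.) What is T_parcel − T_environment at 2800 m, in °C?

Parcel:
  Dry to 1700 m: -9.8 × 0.9 km = -8.82°C, so T = 5.18°C.
  Saturated to 2800 m: -5.1 × 1.1 km = -5.61°C, so T = -0.43°C.
Environment:
  Environment to 2800 m: -11.6 × 2 km = -23.2°C, so T = -9.2°C.
T_parcel − T_env = -0.43 − (-9.2) = +8.77°C

+8.77°C (parcel warmer than environment)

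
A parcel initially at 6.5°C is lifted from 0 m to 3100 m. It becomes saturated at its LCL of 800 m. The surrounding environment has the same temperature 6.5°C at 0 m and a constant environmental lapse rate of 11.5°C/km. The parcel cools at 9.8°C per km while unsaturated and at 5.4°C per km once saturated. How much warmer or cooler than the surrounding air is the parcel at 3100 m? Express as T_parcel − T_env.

+15.39°C (parcel warmer than environment)

Parcel:
  From 0 m to 800 m (dry): cools by 9.8 × 0.8 = 7.84°C, giving -1.34°C.
  From 800 m to 3100 m (saturated): cools by 5.4 × 2.3 = 12.42°C, giving -13.76°C.
Environment:
  From 0 m to 3100 m (environment): cools by 11.5 × 3.1 = 35.65°C, giving -29.15°C.
T_parcel − T_env = -13.76 − (-29.15) = +15.39°C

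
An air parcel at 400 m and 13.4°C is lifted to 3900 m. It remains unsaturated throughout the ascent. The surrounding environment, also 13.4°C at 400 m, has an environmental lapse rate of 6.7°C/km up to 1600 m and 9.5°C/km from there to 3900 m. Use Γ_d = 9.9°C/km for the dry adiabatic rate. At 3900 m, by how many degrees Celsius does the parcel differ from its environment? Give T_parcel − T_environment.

-4.76°C (parcel cooler than environment)

Parcel:
  400 → 3900 m (dry, 9.9°C/km): ΔT = -9.9 × 3.5 = -34.65°C → T = -21.25°C
Environment:
  400 → 1600 m (environment, lower layer, 6.7°C/km): ΔT = -6.7 × 1.2 = -8.04°C → T = 5.36°C
  1600 → 3900 m (environment, upper layer, 9.5°C/km): ΔT = -9.5 × 2.3 = -21.85°C → T = -16.49°C
T_parcel − T_env = -21.25 − (-16.49) = -4.76°C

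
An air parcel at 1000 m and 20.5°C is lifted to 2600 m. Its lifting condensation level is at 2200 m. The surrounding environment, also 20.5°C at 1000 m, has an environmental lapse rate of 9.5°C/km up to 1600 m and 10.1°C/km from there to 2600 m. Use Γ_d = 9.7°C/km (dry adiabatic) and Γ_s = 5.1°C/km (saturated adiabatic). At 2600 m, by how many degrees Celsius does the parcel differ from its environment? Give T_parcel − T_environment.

+2.12°C (parcel warmer than environment)

Parcel:
  From 1000 m to 2200 m (dry): cools by 9.7 × 1.2 = 11.64°C, giving 8.86°C.
  From 2200 m to 2600 m (saturated): cools by 5.1 × 0.4 = 2.04°C, giving 6.82°C.
Environment:
  From 1000 m to 1600 m (environment, lower layer): cools by 9.5 × 0.6 = 5.7°C, giving 14.8°C.
  From 1600 m to 2600 m (environment, upper layer): cools by 10.1 × 1 = 10.1°C, giving 4.7°C.
T_parcel − T_env = 6.82 − 4.7 = +2.12°C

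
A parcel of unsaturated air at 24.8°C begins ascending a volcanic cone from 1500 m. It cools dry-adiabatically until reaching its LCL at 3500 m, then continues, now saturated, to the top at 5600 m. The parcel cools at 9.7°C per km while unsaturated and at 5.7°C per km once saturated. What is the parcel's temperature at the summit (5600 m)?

From 1500 m to 3500 m (dry): cools by 9.7 × 2 = 19.4°C, giving 5.4°C.
From 3500 m to 5600 m (saturated): cools by 5.7 × 2.1 = 11.97°C, giving -6.57°C.

-6.57°C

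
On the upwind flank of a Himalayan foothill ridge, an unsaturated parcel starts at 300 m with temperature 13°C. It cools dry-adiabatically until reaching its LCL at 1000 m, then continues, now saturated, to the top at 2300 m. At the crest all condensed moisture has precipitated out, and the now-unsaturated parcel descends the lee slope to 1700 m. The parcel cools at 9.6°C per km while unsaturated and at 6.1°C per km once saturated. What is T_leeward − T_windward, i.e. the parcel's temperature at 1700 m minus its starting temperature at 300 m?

Dry to 1000 m: -9.6 × 0.7 km = -6.72°C, so T = 6.28°C.
Saturated to 2300 m: -6.1 × 1.3 km = -7.93°C, so T = -1.65°C.
Dry descent to 1700 m: +9.6 × 0.6 km = +5.76°C, so T = 4.11°C.
Net change vs windward start: 4.11 − 13 = -8.89°C

-8.89°C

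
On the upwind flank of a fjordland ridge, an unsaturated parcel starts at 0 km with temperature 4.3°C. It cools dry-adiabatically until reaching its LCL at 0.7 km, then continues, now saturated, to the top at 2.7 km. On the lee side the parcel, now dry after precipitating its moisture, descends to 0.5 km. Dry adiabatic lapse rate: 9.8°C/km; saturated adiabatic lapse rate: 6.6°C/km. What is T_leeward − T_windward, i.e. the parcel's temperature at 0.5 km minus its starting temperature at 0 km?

+1.5°C

0–700 m, dry: Δz = 0.7 km ⇒ ΔT = -6.86°C; T = -2.56°C
700–2700 m, saturated: Δz = 2 km ⇒ ΔT = -13.2°C; T = -15.76°C
2700–500 m, dry descent: Δz = 2.2 km ⇒ ΔT = +21.56°C; T = 5.8°C
Net change vs windward start: 5.8 − 4.3 = +1.5°C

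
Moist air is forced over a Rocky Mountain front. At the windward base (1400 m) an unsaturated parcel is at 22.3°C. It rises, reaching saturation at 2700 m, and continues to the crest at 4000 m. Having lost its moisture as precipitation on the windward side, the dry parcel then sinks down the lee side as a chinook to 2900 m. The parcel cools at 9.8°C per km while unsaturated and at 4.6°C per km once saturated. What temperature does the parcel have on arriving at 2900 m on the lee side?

Dry to 2700 m: -9.8 × 1.3 km = -12.74°C, so T = 9.56°C.
Saturated to 4000 m: -4.6 × 1.3 km = -5.98°C, so T = 3.58°C.
Dry descent to 2900 m: +9.8 × 1.1 km = +10.78°C, so T = 14.36°C.

14.36°C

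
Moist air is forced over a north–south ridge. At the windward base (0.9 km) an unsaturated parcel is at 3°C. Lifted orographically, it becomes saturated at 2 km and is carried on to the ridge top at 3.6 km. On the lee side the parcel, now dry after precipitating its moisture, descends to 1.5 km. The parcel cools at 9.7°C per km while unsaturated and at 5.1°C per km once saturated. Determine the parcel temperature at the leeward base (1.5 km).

Dry to 2000 m: -9.7 × 1.1 km = -10.67°C, so T = -7.67°C.
Saturated to 3600 m: -5.1 × 1.6 km = -8.16°C, so T = -15.83°C.
Dry descent to 1500 m: +9.7 × 2.1 km = +20.37°C, so T = 4.54°C.

4.54°C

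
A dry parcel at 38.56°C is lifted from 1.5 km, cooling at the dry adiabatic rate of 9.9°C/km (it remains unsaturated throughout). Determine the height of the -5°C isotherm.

Height above start = (38.56 − (-5)) / 9.9 = 4.4 km
Altitude = 1500 m + 4400 m = 5900 m

5.9 km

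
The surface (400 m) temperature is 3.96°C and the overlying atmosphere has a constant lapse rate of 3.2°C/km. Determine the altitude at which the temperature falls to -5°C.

3200 m

Height above start = (3.96 − (-5)) / 3.2 = 2.8 km
Altitude = 400 m + 2800 m = 3200 m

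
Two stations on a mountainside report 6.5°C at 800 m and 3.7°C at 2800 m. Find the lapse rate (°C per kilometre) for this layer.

Γ = −ΔT/Δz = (6.5 − 3.7) / (2800 − 800) m
  = 2.8°C / 2 km = 1.4°C/km

1.4°C/km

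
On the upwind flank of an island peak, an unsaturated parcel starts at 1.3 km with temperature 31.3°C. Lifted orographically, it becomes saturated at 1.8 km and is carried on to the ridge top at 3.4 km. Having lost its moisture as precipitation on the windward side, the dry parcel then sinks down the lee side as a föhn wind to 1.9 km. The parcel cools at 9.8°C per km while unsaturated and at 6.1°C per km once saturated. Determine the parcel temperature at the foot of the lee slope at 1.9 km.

31.34°C

1300 → 1800 m (dry, 9.8°C/km): ΔT = -9.8 × 0.5 = -4.9°C → T = 26.4°C
1800 → 3400 m (saturated, 6.1°C/km): ΔT = -6.1 × 1.6 = -9.76°C → T = 16.64°C
3400 → 1900 m (dry descent, 9.8°C/km): ΔT = +9.8 × 1.5 = +14.7°C → T = 31.34°C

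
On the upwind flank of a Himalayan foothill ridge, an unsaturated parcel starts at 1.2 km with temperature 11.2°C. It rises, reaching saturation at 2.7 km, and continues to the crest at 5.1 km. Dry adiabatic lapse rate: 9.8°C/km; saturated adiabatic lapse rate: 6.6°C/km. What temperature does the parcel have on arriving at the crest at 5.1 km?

From 1200 m to 2700 m (dry): cools by 9.8 × 1.5 = 14.7°C, giving -3.5°C.
From 2700 m to 5100 m (saturated): cools by 6.6 × 2.4 = 15.84°C, giving -19.34°C.

-19.34°C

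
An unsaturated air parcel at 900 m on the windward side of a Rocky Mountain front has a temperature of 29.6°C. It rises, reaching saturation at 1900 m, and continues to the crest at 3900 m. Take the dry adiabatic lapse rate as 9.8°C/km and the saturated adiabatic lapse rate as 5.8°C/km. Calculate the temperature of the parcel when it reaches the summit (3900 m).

8.2°C

900 → 1900 m (dry, 9.8°C/km): ΔT = -9.8 × 1 = -9.8°C → T = 19.8°C
1900 → 3900 m (saturated, 5.8°C/km): ΔT = -5.8 × 2 = -11.6°C → T = 8.2°C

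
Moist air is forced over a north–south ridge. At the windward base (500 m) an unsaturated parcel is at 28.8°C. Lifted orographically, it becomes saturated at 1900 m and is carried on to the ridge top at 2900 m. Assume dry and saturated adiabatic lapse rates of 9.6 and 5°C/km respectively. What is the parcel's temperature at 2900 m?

10.36°C

From 500 m to 1900 m (dry): cools by 9.6 × 1.4 = 13.44°C, giving 15.36°C.
From 1900 m to 2900 m (saturated): cools by 5 × 1 = 5°C, giving 10.36°C.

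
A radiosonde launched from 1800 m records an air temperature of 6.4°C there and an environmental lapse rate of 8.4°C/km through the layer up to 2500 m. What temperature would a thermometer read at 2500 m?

0.52°C

1800–2500 m, environmental: Δz = 0.7 km ⇒ ΔT = -5.88°C; T = 0.52°C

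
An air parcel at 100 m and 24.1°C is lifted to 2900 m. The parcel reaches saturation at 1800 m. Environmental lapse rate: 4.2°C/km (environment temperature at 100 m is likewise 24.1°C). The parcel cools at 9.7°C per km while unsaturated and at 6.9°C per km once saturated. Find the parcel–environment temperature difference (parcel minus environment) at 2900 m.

-12.32°C (parcel cooler than environment)

Parcel:
  From 100 m to 1800 m (dry): cools by 9.7 × 1.7 = 16.49°C, giving 7.61°C.
  From 1800 m to 2900 m (saturated): cools by 6.9 × 1.1 = 7.59°C, giving 0.02°C.
Environment:
  From 100 m to 2900 m (environment): cools by 4.2 × 2.8 = 11.76°C, giving 12.34°C.
T_parcel − T_env = 0.02 − 12.34 = -12.32°C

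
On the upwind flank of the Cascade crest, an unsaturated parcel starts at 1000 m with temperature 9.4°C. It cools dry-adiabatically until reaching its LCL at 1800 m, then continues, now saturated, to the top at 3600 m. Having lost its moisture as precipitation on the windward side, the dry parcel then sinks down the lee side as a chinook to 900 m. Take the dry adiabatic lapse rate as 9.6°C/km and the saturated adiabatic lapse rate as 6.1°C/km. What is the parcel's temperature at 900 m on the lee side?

16.66°C

From 1000 m to 1800 m (dry): cools by 9.6 × 0.8 = 7.68°C, giving 1.72°C.
From 1800 m to 3600 m (saturated): cools by 6.1 × 1.8 = 10.98°C, giving -9.26°C.
From 3600 m to 900 m (dry descent): warms by 9.6 × 2.7 = 25.92°C, giving 16.66°C.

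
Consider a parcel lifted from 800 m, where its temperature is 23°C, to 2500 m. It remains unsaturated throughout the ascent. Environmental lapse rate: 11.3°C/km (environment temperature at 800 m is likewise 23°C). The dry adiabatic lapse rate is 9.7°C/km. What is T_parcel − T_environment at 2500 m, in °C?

+2.72°C (parcel warmer than environment)

Parcel:
  Dry to 2500 m: -9.7 × 1.7 km = -16.49°C, so T = 6.51°C.
Environment:
  Environment to 2500 m: -11.3 × 1.7 km = -19.21°C, so T = 3.79°C.
T_parcel − T_env = 6.51 − 3.79 = +2.72°C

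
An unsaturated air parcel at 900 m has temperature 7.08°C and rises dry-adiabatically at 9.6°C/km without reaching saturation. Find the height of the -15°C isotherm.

Height above start = (7.08 − (-15)) / 9.6 = 2.3 km
Altitude = 900 m + 2300 m = 3200 m

3200 m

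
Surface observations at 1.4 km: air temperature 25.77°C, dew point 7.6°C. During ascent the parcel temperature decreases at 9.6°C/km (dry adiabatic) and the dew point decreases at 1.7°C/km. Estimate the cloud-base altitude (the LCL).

T and T_d converge at 9.6 − 1.7 = 7.9°C per km
Height above start = (25.77 − 7.6) / 7.9 = 2.3 km
LCL altitude = 1400 m + 2300 m = 3700 m

3.7 km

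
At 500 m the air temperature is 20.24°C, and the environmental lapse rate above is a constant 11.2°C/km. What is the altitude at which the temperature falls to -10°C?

Height above start = (20.24 − (-10)) / 11.2 = 2.7 km
Altitude = 500 m + 2700 m = 3200 m

3200 m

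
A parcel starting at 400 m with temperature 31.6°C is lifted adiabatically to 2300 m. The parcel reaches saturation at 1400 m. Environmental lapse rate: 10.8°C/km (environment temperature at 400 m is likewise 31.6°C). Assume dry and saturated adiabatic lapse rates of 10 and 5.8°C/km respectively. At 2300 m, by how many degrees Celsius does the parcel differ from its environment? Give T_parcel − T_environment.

+5.3°C (parcel warmer than environment)

Parcel:
  400 → 1400 m (dry, 10°C/km): ΔT = -10 × 1 = -10°C → T = 21.6°C
  1400 → 2300 m (saturated, 5.8°C/km): ΔT = -5.8 × 0.9 = -5.22°C → T = 16.38°C
Environment:
  400 → 2300 m (environment, 10.8°C/km): ΔT = -10.8 × 1.9 = -20.52°C → T = 11.08°C
T_parcel − T_env = 16.38 − 11.08 = +5.3°C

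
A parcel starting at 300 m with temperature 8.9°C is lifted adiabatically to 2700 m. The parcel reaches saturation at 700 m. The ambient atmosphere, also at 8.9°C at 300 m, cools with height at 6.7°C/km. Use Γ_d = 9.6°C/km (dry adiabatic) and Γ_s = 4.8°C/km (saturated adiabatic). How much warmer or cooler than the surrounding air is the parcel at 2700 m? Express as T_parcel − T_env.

+2.64°C (parcel warmer than environment)

Parcel:
  Dry to 700 m: -9.6 × 0.4 km = -3.84°C, so T = 5.06°C.
  Saturated to 2700 m: -4.8 × 2 km = -9.6°C, so T = -4.54°C.
Environment:
  Environment to 2700 m: -6.7 × 2.4 km = -16.08°C, so T = -7.18°C.
T_parcel − T_env = -4.54 − (-7.18) = +2.64°C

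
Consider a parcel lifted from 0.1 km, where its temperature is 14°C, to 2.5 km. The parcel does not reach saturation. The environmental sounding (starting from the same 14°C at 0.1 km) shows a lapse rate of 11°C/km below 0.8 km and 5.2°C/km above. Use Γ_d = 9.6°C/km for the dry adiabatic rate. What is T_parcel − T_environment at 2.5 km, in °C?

Parcel:
  100–2500 m, dry: Δz = 2.4 km ⇒ ΔT = -23.04°C; T = -9.04°C
Environment:
  100–800 m, environment, lower layer: Δz = 0.7 km ⇒ ΔT = -7.7°C; T = 6.3°C
  800–2500 m, environment, upper layer: Δz = 1.7 km ⇒ ΔT = -8.84°C; T = -2.54°C
T_parcel − T_env = -9.04 − (-2.54) = -6.5°C

-6.5°C (parcel cooler than environment)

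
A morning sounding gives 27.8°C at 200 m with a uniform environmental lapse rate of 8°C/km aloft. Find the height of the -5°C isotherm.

4300 m

Height above start = (27.8 − (-5)) / 8 = 4.1 km
Altitude = 200 m + 4100 m = 4300 m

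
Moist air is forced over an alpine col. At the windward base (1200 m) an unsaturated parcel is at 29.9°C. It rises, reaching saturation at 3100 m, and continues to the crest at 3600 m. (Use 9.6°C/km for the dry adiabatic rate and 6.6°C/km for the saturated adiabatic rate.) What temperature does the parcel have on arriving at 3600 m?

8.36°C

1200–3100 m, dry: Δz = 1.9 km ⇒ ΔT = -18.24°C; T = 11.66°C
3100–3600 m, saturated: Δz = 0.5 km ⇒ ΔT = -3.3°C; T = 8.36°C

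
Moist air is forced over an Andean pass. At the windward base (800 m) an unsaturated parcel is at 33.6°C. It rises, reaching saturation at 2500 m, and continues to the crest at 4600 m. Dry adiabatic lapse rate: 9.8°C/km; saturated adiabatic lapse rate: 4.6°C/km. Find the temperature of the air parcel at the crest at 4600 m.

Dry to 2500 m: -9.8 × 1.7 km = -16.66°C, so T = 16.94°C.
Saturated to 4600 m: -4.6 × 2.1 km = -9.66°C, so T = 7.28°C.

7.28°C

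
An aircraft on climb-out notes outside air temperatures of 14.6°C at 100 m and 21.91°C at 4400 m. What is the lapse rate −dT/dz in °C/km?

Γ = −ΔT/Δz = (14.6 − 21.91) / (4400 − 100) m
  = -7.31°C / 4.3 km = -1.7°C/km

-1.7°C/km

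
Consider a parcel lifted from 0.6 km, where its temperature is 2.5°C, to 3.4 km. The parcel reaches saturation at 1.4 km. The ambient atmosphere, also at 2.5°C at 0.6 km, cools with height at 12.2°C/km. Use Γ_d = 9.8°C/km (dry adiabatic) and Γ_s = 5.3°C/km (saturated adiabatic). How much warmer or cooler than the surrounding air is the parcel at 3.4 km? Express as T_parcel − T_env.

Parcel:
  From 600 m to 1400 m (dry): cools by 9.8 × 0.8 = 7.84°C, giving -5.34°C.
  From 1400 m to 3400 m (saturated): cools by 5.3 × 2 = 10.6°C, giving -15.94°C.
Environment:
  From 600 m to 3400 m (environment): cools by 12.2 × 2.8 = 34.16°C, giving -31.66°C.
T_parcel − T_env = -15.94 − (-31.66) = +15.72°C

+15.72°C (parcel warmer than environment)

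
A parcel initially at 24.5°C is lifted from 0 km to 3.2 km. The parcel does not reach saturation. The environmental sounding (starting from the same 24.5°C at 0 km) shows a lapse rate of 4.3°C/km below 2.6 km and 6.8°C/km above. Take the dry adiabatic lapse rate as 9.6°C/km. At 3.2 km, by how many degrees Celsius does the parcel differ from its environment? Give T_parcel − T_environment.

Parcel:
  0 → 3200 m (dry, 9.6°C/km): ΔT = -9.6 × 3.2 = -30.72°C → T = -6.22°C
Environment:
  0 → 2600 m (environment, lower layer, 4.3°C/km): ΔT = -4.3 × 2.6 = -11.18°C → T = 13.32°C
  2600 → 3200 m (environment, upper layer, 6.8°C/km): ΔT = -6.8 × 0.6 = -4.08°C → T = 9.24°C
T_parcel − T_env = -6.22 − 9.24 = -15.46°C

-15.46°C (parcel cooler than environment)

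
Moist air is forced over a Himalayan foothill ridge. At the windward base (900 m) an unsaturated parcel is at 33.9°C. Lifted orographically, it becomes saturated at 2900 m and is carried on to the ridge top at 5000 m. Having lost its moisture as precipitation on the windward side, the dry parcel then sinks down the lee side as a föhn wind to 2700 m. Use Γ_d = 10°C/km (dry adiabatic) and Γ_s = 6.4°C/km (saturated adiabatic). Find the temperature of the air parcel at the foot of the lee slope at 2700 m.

23.46°C

Dry to 2900 m: -10 × 2 km = -20°C, so T = 13.9°C.
Saturated to 5000 m: -6.4 × 2.1 km = -13.44°C, so T = 0.46°C.
Dry descent to 2700 m: +10 × 2.3 km = +23°C, so T = 23.46°C.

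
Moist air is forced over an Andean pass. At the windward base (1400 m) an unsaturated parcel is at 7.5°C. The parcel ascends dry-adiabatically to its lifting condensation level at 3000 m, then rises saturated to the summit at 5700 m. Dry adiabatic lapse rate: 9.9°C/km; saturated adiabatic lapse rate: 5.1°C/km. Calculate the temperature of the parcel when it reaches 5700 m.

-22.11°C

1400–3000 m, dry: Δz = 1.6 km ⇒ ΔT = -15.84°C; T = -8.34°C
3000–5700 m, saturated: Δz = 2.7 km ⇒ ΔT = -13.77°C; T = -22.11°C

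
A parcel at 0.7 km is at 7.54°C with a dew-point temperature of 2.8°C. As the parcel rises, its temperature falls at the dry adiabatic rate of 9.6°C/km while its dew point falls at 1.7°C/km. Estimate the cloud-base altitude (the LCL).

1.3 km

T and T_d converge at 9.6 − 1.7 = 7.9°C per km
Height above start = (7.54 − 2.8) / 7.9 = 0.6 km
LCL altitude = 700 m + 600 m = 1300 m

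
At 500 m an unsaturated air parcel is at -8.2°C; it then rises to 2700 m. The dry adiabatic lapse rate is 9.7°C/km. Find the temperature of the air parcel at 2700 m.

-29.54°C

500 → 2700 m (dry adiabatic, 9.7°C/km): ΔT = -9.7 × 2.2 = -21.34°C → T = -29.54°C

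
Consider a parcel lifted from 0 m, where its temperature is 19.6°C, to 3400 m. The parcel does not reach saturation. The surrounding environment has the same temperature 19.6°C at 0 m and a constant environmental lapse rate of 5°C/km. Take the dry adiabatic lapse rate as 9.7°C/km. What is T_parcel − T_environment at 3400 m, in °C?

-15.98°C (parcel cooler than environment)

Parcel:
  0–3400 m, dry: Δz = 3.4 km ⇒ ΔT = -32.98°C; T = -13.38°C
Environment:
  0–3400 m, environment: Δz = 3.4 km ⇒ ΔT = -17°C; T = 2.6°C
T_parcel − T_env = -13.38 − 2.6 = -15.98°C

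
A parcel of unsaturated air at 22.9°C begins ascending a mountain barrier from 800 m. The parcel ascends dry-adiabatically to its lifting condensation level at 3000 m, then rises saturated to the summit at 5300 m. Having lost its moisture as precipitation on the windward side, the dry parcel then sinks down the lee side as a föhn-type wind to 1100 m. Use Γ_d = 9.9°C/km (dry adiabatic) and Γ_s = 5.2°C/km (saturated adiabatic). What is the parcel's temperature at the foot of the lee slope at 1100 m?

800 → 3000 m (dry, 9.9°C/km): ΔT = -9.9 × 2.2 = -21.78°C → T = 1.12°C
3000 → 5300 m (saturated, 5.2°C/km): ΔT = -5.2 × 2.3 = -11.96°C → T = -10.84°C
5300 → 1100 m (dry descent, 9.9°C/km): ΔT = +9.9 × 4.2 = +41.58°C → T = 30.74°C

30.74°C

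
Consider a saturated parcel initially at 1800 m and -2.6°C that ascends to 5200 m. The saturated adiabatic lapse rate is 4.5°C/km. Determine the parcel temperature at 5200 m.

-17.9°C

1800 → 5200 m (saturated adiabatic, 4.5°C/km): ΔT = -4.5 × 3.4 = -15.3°C → T = -17.9°C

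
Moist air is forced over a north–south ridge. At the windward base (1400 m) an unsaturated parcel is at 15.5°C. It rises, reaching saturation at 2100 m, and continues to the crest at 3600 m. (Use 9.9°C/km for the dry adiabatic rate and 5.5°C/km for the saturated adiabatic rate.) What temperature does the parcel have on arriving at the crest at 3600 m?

1400 → 2100 m (dry, 9.9°C/km): ΔT = -9.9 × 0.7 = -6.93°C → T = 8.57°C
2100 → 3600 m (saturated, 5.5°C/km): ΔT = -5.5 × 1.5 = -8.25°C → T = 0.32°C

0.32°C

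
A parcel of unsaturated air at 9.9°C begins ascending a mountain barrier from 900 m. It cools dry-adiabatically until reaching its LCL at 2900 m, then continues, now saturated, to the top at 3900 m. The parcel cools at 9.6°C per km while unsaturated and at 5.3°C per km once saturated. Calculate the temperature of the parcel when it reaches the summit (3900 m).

From 900 m to 2900 m (dry): cools by 9.6 × 2 = 19.2°C, giving -9.3°C.
From 2900 m to 3900 m (saturated): cools by 5.3 × 1 = 5.3°C, giving -14.6°C.

-14.6°C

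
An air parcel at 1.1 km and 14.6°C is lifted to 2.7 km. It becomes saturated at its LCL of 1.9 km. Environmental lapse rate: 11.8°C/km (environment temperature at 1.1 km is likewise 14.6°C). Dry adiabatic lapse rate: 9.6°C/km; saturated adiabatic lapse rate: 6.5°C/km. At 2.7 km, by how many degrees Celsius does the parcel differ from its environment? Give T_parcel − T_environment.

Parcel:
  From 1100 m to 1900 m (dry): cools by 9.6 × 0.8 = 7.68°C, giving 6.92°C.
  From 1900 m to 2700 m (saturated): cools by 6.5 × 0.8 = 5.2°C, giving 1.72°C.
Environment:
  From 1100 m to 2700 m (environment): cools by 11.8 × 1.6 = 18.88°C, giving -4.28°C.
T_parcel − T_env = 1.72 − (-4.28) = +6°C

+6°C (parcel warmer than environment)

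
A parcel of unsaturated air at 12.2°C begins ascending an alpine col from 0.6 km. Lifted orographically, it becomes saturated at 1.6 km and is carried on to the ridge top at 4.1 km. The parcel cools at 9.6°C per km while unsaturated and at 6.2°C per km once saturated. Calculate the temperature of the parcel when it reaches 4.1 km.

600–1600 m, dry: Δz = 1 km ⇒ ΔT = -9.6°C; T = 2.6°C
1600–4100 m, saturated: Δz = 2.5 km ⇒ ΔT = -15.5°C; T = -12.9°C

-12.9°C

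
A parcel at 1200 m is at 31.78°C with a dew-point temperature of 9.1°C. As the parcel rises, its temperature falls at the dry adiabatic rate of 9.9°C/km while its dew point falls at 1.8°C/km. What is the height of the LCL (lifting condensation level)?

4000 m

T and T_d converge at 9.9 − 1.8 = 8.1°C per km
Height above start = (31.78 − 9.1) / 8.1 = 2.8 km
LCL altitude = 1200 m + 2800 m = 4000 m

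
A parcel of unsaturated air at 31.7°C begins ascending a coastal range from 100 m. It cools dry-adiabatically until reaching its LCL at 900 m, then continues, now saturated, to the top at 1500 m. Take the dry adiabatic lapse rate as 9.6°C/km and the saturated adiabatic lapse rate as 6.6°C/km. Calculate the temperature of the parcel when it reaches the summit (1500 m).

20.06°C

Dry to 900 m: -9.6 × 0.8 km = -7.68°C, so T = 24.02°C.
Saturated to 1500 m: -6.6 × 0.6 km = -3.96°C, so T = 20.06°C.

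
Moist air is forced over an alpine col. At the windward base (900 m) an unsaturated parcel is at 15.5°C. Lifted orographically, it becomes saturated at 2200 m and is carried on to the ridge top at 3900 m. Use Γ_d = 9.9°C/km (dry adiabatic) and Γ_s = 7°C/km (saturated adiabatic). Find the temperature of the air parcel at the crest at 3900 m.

From 900 m to 2200 m (dry): cools by 9.9 × 1.3 = 12.87°C, giving 2.63°C.
From 2200 m to 3900 m (saturated): cools by 7 × 1.7 = 11.9°C, giving -9.27°C.

-9.27°C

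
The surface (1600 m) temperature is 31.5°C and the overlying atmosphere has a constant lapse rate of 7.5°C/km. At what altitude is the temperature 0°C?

5800 m

Height above start = (31.5 − 0) / 7.5 = 4.2 km
Altitude = 1600 m + 4200 m = 5800 m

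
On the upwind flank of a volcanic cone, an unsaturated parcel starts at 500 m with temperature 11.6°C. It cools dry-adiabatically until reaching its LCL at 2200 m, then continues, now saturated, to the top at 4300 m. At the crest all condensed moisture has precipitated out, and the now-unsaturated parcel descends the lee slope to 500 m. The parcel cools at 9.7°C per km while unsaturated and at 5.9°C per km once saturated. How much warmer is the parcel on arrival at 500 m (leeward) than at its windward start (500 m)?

From 500 m to 2200 m (dry): cools by 9.7 × 1.7 = 16.49°C, giving -4.89°C.
From 2200 m to 4300 m (saturated): cools by 5.9 × 2.1 = 12.39°C, giving -17.28°C.
From 4300 m to 500 m (dry descent): warms by 9.7 × 3.8 = 36.86°C, giving 19.58°C.
Net change vs windward start: 19.58 − 11.6 = +7.98°C

+7.98°C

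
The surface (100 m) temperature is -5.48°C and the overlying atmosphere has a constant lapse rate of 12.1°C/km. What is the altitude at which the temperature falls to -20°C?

1300 m

Height above start = (-5.48 − (-20)) / 12.1 = 1.2 km
Altitude = 100 m + 1200 m = 1300 m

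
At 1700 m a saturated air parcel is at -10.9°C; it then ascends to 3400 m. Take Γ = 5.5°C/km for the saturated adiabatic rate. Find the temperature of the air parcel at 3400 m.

1700 → 3400 m (saturated adiabatic, 5.5°C/km): ΔT = -5.5 × 1.7 = -9.35°C → T = -20.25°C

-20.25°C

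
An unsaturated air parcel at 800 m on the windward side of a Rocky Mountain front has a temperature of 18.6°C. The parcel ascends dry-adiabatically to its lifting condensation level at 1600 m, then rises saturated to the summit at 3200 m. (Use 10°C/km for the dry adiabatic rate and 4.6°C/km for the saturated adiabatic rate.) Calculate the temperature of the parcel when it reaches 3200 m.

Dry to 1600 m: -10 × 0.8 km = -8°C, so T = 10.6°C.
Saturated to 3200 m: -4.6 × 1.6 km = -7.36°C, so T = 3.24°C.

3.24°C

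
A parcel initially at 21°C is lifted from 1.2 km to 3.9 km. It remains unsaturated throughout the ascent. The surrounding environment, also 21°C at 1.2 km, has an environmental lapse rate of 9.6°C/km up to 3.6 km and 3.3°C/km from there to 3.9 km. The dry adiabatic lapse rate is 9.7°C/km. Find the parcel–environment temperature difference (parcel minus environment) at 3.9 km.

-2.16°C (parcel cooler than environment)

Parcel:
  Dry to 3900 m: -9.7 × 2.7 km = -26.19°C, so T = -5.19°C.
Environment:
  Environment, lower layer to 3600 m: -9.6 × 2.4 km = -23.04°C, so T = -2.04°C.
  Environment, upper layer to 3900 m: -3.3 × 0.3 km = -0.99°C, so T = -3.03°C.
T_parcel − T_env = -5.19 − (-3.03) = -2.16°C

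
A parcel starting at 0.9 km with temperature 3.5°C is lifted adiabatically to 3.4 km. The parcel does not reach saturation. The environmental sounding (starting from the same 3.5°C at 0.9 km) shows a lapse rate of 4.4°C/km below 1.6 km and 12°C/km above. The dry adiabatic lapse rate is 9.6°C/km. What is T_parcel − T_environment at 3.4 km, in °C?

+0.68°C (parcel warmer than environment)

Parcel:
  900–3400 m, dry: Δz = 2.5 km ⇒ ΔT = -24°C; T = -20.5°C
Environment:
  900–1600 m, environment, lower layer: Δz = 0.7 km ⇒ ΔT = -3.08°C; T = 0.42°C
  1600–3400 m, environment, upper layer: Δz = 1.8 km ⇒ ΔT = -21.6°C; T = -21.18°C
T_parcel − T_env = -20.5 − (-21.18) = +0.68°C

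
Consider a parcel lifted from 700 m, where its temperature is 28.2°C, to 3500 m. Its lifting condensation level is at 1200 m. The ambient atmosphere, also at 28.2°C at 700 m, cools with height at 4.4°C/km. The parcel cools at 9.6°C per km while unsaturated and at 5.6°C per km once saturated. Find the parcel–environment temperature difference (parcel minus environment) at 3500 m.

-5.36°C (parcel cooler than environment)

Parcel:
  700 → 1200 m (dry, 9.6°C/km): ΔT = -9.6 × 0.5 = -4.8°C → T = 23.4°C
  1200 → 3500 m (saturated, 5.6°C/km): ΔT = -5.6 × 2.3 = -12.88°C → T = 10.52°C
Environment:
  700 → 3500 m (environment, 4.4°C/km): ΔT = -4.4 × 2.8 = -12.32°C → T = 15.88°C
T_parcel − T_env = 10.52 − 15.88 = -5.36°C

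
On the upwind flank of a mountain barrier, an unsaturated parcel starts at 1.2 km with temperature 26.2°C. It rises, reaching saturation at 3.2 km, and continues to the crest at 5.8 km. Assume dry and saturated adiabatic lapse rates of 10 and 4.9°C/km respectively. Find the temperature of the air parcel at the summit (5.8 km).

Dry to 3200 m: -10 × 2 km = -20°C, so T = 6.2°C.
Saturated to 5800 m: -4.9 × 2.6 km = -12.74°C, so T = -6.54°C.

-6.54°C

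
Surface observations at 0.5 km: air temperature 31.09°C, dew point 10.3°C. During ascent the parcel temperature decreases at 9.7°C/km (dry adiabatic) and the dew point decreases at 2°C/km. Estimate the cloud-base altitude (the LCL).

3.2 km

T and T_d converge at 9.7 − 2 = 7.7°C per km
Height above start = (31.09 − 10.3) / 7.7 = 2.7 km
LCL altitude = 500 m + 2700 m = 3200 m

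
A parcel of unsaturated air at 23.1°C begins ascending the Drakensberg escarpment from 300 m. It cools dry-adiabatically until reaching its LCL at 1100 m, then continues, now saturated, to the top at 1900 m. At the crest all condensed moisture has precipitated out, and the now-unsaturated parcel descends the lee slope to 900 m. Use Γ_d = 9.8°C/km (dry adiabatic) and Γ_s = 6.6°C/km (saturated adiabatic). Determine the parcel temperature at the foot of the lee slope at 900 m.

19.78°C

300 → 1100 m (dry, 9.8°C/km): ΔT = -9.8 × 0.8 = -7.84°C → T = 15.26°C
1100 → 1900 m (saturated, 6.6°C/km): ΔT = -6.6 × 0.8 = -5.28°C → T = 9.98°C
1900 → 900 m (dry descent, 9.8°C/km): ΔT = +9.8 × 1 = +9.8°C → T = 19.78°C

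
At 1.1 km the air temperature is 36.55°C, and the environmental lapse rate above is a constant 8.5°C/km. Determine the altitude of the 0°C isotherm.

5.4 km

Height above start = (36.55 − 0) / 8.5 = 4.3 km
Altitude = 1100 m + 4300 m = 5400 m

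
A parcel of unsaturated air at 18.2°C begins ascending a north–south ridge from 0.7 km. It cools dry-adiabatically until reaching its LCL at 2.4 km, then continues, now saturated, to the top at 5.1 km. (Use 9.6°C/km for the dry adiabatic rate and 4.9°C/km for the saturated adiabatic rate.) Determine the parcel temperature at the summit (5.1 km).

-11.35°C

From 700 m to 2400 m (dry): cools by 9.6 × 1.7 = 16.32°C, giving 1.88°C.
From 2400 m to 5100 m (saturated): cools by 4.9 × 2.7 = 13.23°C, giving -11.35°C.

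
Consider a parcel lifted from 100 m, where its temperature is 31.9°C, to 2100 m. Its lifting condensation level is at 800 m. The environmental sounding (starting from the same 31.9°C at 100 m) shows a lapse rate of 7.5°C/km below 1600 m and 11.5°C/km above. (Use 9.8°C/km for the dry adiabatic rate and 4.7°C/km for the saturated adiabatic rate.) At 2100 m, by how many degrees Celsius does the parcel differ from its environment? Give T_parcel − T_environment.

+4.03°C (parcel warmer than environment)

Parcel:
  100 → 800 m (dry, 9.8°C/km): ΔT = -9.8 × 0.7 = -6.86°C → T = 25.04°C
  800 → 2100 m (saturated, 4.7°C/km): ΔT = -4.7 × 1.3 = -6.11°C → T = 18.93°C
Environment:
  100 → 1600 m (environment, lower layer, 7.5°C/km): ΔT = -7.5 × 1.5 = -11.25°C → T = 20.65°C
  1600 → 2100 m (environment, upper layer, 11.5°C/km): ΔT = -11.5 × 0.5 = -5.75°C → T = 14.9°C
T_parcel − T_env = 18.93 − 14.9 = +4.03°C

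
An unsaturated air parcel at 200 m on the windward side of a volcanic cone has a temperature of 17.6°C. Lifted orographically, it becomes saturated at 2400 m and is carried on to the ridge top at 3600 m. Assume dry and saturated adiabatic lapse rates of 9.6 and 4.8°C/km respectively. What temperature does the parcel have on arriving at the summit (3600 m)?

From 200 m to 2400 m (dry): cools by 9.6 × 2.2 = 21.12°C, giving -3.52°C.
From 2400 m to 3600 m (saturated): cools by 4.8 × 1.2 = 5.76°C, giving -9.28°C.

-9.28°C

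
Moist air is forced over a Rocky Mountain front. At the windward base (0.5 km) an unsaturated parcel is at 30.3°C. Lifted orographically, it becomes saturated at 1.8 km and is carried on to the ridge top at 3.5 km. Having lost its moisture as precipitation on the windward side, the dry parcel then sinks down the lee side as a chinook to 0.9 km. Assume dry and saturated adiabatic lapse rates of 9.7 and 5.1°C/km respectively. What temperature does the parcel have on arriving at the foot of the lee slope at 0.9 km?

Dry to 1800 m: -9.7 × 1.3 km = -12.61°C, so T = 17.69°C.
Saturated to 3500 m: -5.1 × 1.7 km = -8.67°C, so T = 9.02°C.
Dry descent to 900 m: +9.7 × 2.6 km = +25.22°C, so T = 34.24°C.

34.24°C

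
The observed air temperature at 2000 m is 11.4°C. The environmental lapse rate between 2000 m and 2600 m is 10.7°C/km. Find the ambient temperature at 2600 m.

4.98°C

Environmental to 2600 m: -10.7 × 0.6 km = -6.42°C, so T = 4.98°C.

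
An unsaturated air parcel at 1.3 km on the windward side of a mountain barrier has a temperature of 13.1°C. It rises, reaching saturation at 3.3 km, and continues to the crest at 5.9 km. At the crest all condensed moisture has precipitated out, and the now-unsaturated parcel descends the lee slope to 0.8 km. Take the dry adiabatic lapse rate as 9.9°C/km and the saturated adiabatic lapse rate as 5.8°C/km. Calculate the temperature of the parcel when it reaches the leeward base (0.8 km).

1300 → 3300 m (dry, 9.9°C/km): ΔT = -9.9 × 2 = -19.8°C → T = -6.7°C
3300 → 5900 m (saturated, 5.8°C/km): ΔT = -5.8 × 2.6 = -15.08°C → T = -21.78°C
5900 → 800 m (dry descent, 9.9°C/km): ΔT = +9.9 × 5.1 = +50.49°C → T = 28.71°C

28.71°C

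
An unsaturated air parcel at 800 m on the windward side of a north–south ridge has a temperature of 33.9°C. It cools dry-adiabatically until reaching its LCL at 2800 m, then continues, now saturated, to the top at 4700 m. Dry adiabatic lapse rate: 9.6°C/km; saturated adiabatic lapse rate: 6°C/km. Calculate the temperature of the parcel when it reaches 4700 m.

800–2800 m, dry: Δz = 2 km ⇒ ΔT = -19.2°C; T = 14.7°C
2800–4700 m, saturated: Δz = 1.9 km ⇒ ΔT = -11.4°C; T = 3.3°C

3.3°C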